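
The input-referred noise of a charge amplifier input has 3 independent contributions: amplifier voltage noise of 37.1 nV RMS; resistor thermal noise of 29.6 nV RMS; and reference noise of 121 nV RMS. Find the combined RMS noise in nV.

Uncorrelated sources add in power (mean-square): V_tot = √(ΣV_i²)
V_tot = √[(3.71×10⁻⁸)² + (2.96×10⁻⁸)² + (1.21×10⁻⁷)²] = 1.30×10⁻⁷ V = 130 nV

130 nV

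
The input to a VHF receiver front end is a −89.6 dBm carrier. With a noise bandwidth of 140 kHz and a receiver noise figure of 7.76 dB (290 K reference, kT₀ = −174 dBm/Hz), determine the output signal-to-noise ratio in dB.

Noise floor: N = −174 + 10 log₁₀(B) + NF
10 log₁₀(1.40×10⁵) = 51.46 dB
N = −174 + 51.46 + 7.76 = −114.78 dBm
SNR = P_sig − N = −89.6 − (−114.78) = 25.18 dB → 25.2 dB

25.2 dB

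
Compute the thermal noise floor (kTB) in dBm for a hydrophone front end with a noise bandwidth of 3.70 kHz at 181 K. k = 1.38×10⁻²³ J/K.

P_n = kTB = 1.38×10⁻²³ × 181 × 3.70×10³ = 9.24×10⁻¹⁸ W
In dBm: 10 log₁₀(9.24×10⁻¹⁸ / 10⁻³) = −140.3 dBm

−140.3 dBm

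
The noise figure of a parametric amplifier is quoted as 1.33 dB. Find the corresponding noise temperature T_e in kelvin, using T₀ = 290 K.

104 K

F = 10^(1.33/10) = 1.35831
T_e = (F − 1)·T₀ = (1.35831 − 1) × 290 = 104 K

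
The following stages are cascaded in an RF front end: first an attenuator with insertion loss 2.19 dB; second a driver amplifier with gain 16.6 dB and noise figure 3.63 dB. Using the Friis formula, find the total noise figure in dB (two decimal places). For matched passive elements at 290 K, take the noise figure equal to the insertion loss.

Convert to linear (a loss of L dB is a gain of −L dB): F_i = 10^(NF_i/10), G_i = 10^(G_i,dB/10)
  Stage 1: F_1 = 10^(2.19/10) = 1.656, G_1 = 10^(−2.19/10) = 0.6039
  Stage 2: F_2 = 10^(3.63/10) = 2.307, G_2 = 10^(16.6/10) = 45.71
Friis cascade:
  F = 1.656 + (2.307 − 1)/0.6039 = 3.819
NF = 10 log₁₀(3.819) = 5.82 dB

5.82 dB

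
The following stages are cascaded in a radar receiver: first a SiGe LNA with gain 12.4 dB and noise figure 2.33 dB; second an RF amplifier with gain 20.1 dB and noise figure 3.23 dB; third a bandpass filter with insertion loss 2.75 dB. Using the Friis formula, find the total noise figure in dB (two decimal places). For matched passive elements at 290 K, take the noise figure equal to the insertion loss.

Convert to linear (a loss of L dB is a gain of −L dB): F_i = 10^(NF_i/10), G_i = 10^(G_i,dB/10)
  Stage 1: F_1 = 10^(2.33/10) = 1.710, G_1 = 10^(12.4/10) = 17.38
  Stage 2: F_2 = 10^(3.23/10) = 2.104, G_2 = 10^(20.1/10) = 102.3
  Stage 3: F_3 = 10^(2.75/10) = 1.884, G_3 = 10^(−2.75/10) = 0.5309
Friis cascade:
  F = 1.710 + (2.104 − 1)/17.38 + (1.884 − 1)/1778 = 1.774
NF = 10 log₁₀(1.774) = 2.49 dB

2.49 dB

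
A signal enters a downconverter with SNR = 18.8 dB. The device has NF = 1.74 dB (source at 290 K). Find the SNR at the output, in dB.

17.06 dB

By definition F = SNR_in/SNR_out, so in dB: SNR_out = SNR_in − NF
SNR_out = 18.8 − 1.74 = 17.06 dB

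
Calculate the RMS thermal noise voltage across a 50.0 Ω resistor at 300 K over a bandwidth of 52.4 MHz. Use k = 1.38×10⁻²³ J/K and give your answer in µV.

6.59 µV

V_n = √(4kTRB)
4kTRB = 4 × 1.38×10⁻²³ × 300 × 5.00×10¹ × 5.24×10⁷ = 4.34×10⁻¹¹ V²
V_n = √(4.34×10⁻¹¹) = 6.59×10⁻⁶ V = 6.59 µV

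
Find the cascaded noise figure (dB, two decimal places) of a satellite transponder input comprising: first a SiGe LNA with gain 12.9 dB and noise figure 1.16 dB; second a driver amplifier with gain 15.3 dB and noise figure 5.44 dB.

1.57 dB

Convert to linear (a loss of L dB is a gain of −L dB): F_i = 10^(NF_i/10), G_i = 10^(G_i,dB/10)
  Stage 1: F_1 = 10^(1.16/10) = 1.306, G_1 = 10^(12.9/10) = 19.50
  Stage 2: F_2 = 10^(5.44/10) = 3.499, G_2 = 10^(15.3/10) = 33.88
Friis cascade:
  F = 1.306 + (3.499 − 1)/19.50 = 1.434
NF = 10 log₁₀(1.434) = 1.57 dB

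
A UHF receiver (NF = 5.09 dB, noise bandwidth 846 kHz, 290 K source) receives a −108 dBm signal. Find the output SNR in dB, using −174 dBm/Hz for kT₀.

Noise floor: N = −174 + 10 log₁₀(B) + NF
10 log₁₀(8.46×10⁵) = 59.27 dB
N = −174 + 59.27 + 5.09 = −109.64 dBm
SNR = P_sig − N = −108 − (−109.64) = 1.64 dB → 1.6 dB

1.6 dB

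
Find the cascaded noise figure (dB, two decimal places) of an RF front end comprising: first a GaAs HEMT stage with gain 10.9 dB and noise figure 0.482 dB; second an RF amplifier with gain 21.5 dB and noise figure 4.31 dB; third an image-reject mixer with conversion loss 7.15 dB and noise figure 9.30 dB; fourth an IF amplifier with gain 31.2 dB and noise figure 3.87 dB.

Convert to linear (a loss of L dB is a gain of −L dB): F_i = 10^(NF_i/10), G_i = 10^(G_i,dB/10)
  Stage 1: F_1 = 10^(0.482/10) = 1.117, G_1 = 10^(10.9/10) = 12.30
  Stage 2: F_2 = 10^(4.31/10) = 2.698, G_2 = 10^(21.5/10) = 141.3
  Stage 3: F_3 = 10^(9.30/10) = 8.511, G_3 = 10^(−7.15/10) = 0.1928
  Stage 4: F_4 = 10^(3.87/10) = 2.438, G_4 = 10^(31.2/10) = 1318
Friis cascade:
  F = 1.117 + (2.698 − 1)/12.30 + (8.511 − 1)/1738 + (2.438 − 1)/335.0 = 1.264
NF = 10 log₁₀(1.264) = 1.02 dB

1.02 dB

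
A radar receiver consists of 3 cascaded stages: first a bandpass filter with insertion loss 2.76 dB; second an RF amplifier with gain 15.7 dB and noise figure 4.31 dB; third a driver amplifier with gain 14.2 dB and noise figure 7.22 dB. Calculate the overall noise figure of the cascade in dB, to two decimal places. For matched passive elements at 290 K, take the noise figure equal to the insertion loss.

Convert to linear (a loss of L dB is a gain of −L dB): F_i = 10^(NF_i/10), G_i = 10^(G_i,dB/10)
  Stage 1: F_1 = 10^(2.76/10) = 1.888, G_1 = 10^(−2.76/10) = 0.5297
  Stage 2: F_2 = 10^(4.31/10) = 2.698, G_2 = 10^(15.7/10) = 37.15
  Stage 3: F_3 = 10^(7.22/10) = 5.272, G_3 = 10^(14.2/10) = 26.30
Friis cascade:
  F = 1.888 + (2.698 − 1)/0.5297 + (5.272 − 1)/19.68 = 5.310
NF = 10 log₁₀(5.310) = 7.25 dB

7.25 dB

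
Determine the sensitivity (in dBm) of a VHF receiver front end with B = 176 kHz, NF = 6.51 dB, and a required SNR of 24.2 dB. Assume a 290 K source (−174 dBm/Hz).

Sensitivity = −174 + 10 log₁₀(B) + NF + SNR_min
= −174 + 52.46 + 6.51 + 24.2
= −90.83 dBm → −90.8 dBm

−90.8 dBm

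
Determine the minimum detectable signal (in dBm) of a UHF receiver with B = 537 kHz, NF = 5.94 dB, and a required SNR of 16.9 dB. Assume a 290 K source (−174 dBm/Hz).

−93.9 dBm

Sensitivity = −174 + 10 log₁₀(B) + NF + SNR_min
= −174 + 57.3 + 5.94 + 16.9
= −93.86 dBm → −93.9 dBm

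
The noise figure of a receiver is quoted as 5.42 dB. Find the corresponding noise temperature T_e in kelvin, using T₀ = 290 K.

F = 10^(5.42/10) = 3.48337
T_e = (F − 1)·T₀ = (3.48337 − 1) × 290 = 720 K

720 K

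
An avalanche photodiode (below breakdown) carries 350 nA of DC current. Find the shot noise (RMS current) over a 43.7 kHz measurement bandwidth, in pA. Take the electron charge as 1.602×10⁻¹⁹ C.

70.0 pA

I_n = √(2qI·B)
2qI·B = 2 × 1.602×10⁻¹⁹ × 3.50×10⁻⁷ × 4.37×10⁴ = 4.90×10⁻²¹ A²
I_n = √(4.90×10⁻²¹) = 7.00×10⁻¹¹ A = 70.0 pA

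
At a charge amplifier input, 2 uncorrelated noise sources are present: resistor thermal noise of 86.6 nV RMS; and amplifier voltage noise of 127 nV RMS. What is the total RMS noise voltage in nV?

154 nV

Uncorrelated sources add in power (mean-square): V_tot = √(ΣV_i²)
V_tot = √[(8.66×10⁻⁸)² + (1.27×10⁻⁷)²] = 1.54×10⁻⁷ V = 154 nV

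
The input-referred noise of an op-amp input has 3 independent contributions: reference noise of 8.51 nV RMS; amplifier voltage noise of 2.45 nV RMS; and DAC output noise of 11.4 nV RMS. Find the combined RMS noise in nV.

14.4 nV

Uncorrelated sources add in power (mean-square): V_tot = √(ΣV_i²)
V_tot = √[(8.51×10⁻⁹)² + (2.45×10⁻⁹)² + (1.14×10⁻⁸)²] = 1.44×10⁻⁸ V = 14.4 nV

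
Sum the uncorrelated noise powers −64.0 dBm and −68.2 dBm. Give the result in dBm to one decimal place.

−62.6 dBm

Convert to linear, add, convert back:
P₁ = 3.98×10⁻¹⁰ W, P₂ = 1.51×10⁻¹⁰ W
P_tot = 5.49×10⁻¹⁰ W → 10 log₁₀(P_tot / 10⁻³) = −62.6 dBm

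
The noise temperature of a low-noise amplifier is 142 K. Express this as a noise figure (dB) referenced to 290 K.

F = 1 + T_e/T₀ = 1 + 142/290 = 1.48966
NF = 10 log₁₀(1.48966) = 1.73 dB

1.73 dB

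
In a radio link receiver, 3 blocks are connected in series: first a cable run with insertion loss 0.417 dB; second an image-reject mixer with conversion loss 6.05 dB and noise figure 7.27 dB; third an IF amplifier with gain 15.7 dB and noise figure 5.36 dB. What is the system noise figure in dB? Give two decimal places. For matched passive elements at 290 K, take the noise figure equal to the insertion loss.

Convert to linear (a loss of L dB is a gain of −L dB): F_i = 10^(NF_i/10), G_i = 10^(G_i,dB/10)
  Stage 1: F_1 = 10^(0.417/10) = 1.101, G_1 = 10^(−0.417/10) = 0.9084
  Stage 2: F_2 = 10^(7.27/10) = 5.333, G_2 = 10^(−6.05/10) = 0.2483
  Stage 3: F_3 = 10^(5.36/10) = 3.436, G_3 = 10^(15.7/10) = 37.15
Friis cascade:
  F = 1.101 + (5.333 − 1)/0.9084 + (3.436 − 1)/0.2256 = 16.67
NF = 10 log₁₀(16.67) = 12.22 dB

12.22 dB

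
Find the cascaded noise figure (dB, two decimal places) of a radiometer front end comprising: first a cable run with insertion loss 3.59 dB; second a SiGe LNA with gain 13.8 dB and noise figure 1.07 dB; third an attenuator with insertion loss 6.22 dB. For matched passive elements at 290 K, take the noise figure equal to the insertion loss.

5.09 dB

Convert to linear (a loss of L dB is a gain of −L dB): F_i = 10^(NF_i/10), G_i = 10^(G_i,dB/10)
  Stage 1: F_1 = 10^(3.59/10) = 2.286, G_1 = 10^(−3.59/10) = 0.4375
  Stage 2: F_2 = 10^(1.07/10) = 1.279, G_2 = 10^(13.8/10) = 23.99
  Stage 3: F_3 = 10^(6.22/10) = 4.188, G_3 = 10^(−6.22/10) = 0.2388
Friis cascade:
  F = 2.286 + (1.279 − 1)/0.4375 + (4.188 − 1)/10.50 = 3.228
NF = 10 log₁₀(3.228) = 5.09 dB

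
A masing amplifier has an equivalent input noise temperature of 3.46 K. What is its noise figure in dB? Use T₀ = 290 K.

F = 1 + T_e/T₀ = 1 + 3.46/290 = 1.01193
NF = 10 log₁₀(1.01193) = 0.052 dB

0.052 dB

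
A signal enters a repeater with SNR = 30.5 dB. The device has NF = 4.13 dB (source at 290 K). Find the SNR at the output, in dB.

26.37 dB

By definition F = SNR_in/SNR_out, so in dB: SNR_out = SNR_in − NF
SNR_out = 30.5 − 4.13 = 26.37 dB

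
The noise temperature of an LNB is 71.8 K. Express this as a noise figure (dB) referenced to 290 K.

F = 1 + T_e/T₀ = 1 + 71.8/290 = 1.24759
NF = 10 log₁₀(1.24759) = 0.961 dB

0.961 dB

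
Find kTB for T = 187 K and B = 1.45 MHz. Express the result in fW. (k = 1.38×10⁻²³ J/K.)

3.74 fW

P_n = kTB = 1.38×10⁻²³ × 187 × 1.45×10⁶ = 3.74×10⁻¹⁵ W = 3.74 fW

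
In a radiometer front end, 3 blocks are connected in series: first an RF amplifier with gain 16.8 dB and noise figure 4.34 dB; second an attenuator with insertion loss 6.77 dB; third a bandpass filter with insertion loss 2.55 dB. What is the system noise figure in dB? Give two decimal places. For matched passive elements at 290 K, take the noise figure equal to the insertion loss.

Convert to linear (a loss of L dB is a gain of −L dB): F_i = 10^(NF_i/10), G_i = 10^(G_i,dB/10)
  Stage 1: F_1 = 10^(4.34/10) = 2.716, G_1 = 10^(16.8/10) = 47.86
  Stage 2: F_2 = 10^(6.77/10) = 4.753, G_2 = 10^(−6.77/10) = 0.2104
  Stage 3: F_3 = 10^(2.55/10) = 1.799, G_3 = 10^(−2.55/10) = 0.5559
Friis cascade:
  F = 2.716 + (4.753 − 1)/47.86 + (1.799 − 1)/10.07 = 2.874
NF = 10 log₁₀(2.874) = 4.59 dB

4.59 dB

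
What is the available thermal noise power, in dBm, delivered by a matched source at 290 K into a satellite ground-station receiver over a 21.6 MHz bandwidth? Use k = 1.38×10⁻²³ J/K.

P_n = kTB = 1.38×10⁻²³ × 290 × 2.16×10⁷ = 8.64×10⁻¹⁴ W
In dBm: 10 log₁₀(8.64×10⁻¹⁴ / 10⁻³) = −100.6 dBm

−100.6 dBm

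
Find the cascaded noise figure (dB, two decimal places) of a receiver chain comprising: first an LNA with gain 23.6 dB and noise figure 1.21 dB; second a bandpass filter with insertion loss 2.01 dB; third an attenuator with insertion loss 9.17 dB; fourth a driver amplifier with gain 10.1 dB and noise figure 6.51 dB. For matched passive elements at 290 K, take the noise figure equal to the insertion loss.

1.97 dB

Convert to linear (a loss of L dB is a gain of −L dB): F_i = 10^(NF_i/10), G_i = 10^(G_i,dB/10)
  Stage 1: F_1 = 10^(1.21/10) = 1.321, G_1 = 10^(23.6/10) = 229.1
  Stage 2: F_2 = 10^(2.01/10) = 1.589, G_2 = 10^(−2.01/10) = 0.6295
  Stage 3: F_3 = 10^(9.17/10) = 8.260, G_3 = 10^(−9.17/10) = 0.1211
  Stage 4: F_4 = 10^(6.51/10) = 4.477, G_4 = 10^(10.1/10) = 10.23
Friis cascade:
  F = 1.321 + (1.589 − 1)/229.1 + (8.260 − 1)/144.2 + (4.477 − 1)/17.46 = 1.573
NF = 10 log₁₀(1.573) = 1.97 dB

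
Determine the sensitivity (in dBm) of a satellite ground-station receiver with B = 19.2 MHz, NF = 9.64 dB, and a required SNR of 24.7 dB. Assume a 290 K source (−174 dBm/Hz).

−66.8 dBm

Sensitivity = −174 + 10 log₁₀(B) + NF + SNR_min
= −174 + 72.83 + 9.64 + 24.7
= −66.83 dBm → −66.8 dBm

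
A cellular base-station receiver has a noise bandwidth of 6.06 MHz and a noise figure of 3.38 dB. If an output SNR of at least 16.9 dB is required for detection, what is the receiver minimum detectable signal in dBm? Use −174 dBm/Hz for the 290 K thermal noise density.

Sensitivity = −174 + 10 log₁₀(B) + NF + SNR_min
= −174 + 67.82 + 3.38 + 16.9
= −85.90 dBm → −85.9 dBm

−85.9 dBm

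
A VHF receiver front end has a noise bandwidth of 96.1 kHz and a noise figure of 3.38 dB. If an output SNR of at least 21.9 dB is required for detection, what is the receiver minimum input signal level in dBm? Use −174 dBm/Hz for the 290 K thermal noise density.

−98.9 dBm

Sensitivity = −174 + 10 log₁₀(B) + NF + SNR_min
= −174 + 49.83 + 3.38 + 21.9
= −98.89 dBm → −98.9 dBm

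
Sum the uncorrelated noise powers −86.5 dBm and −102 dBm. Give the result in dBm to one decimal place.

−86.4 dBm

Convert to linear, add, convert back:
P₁ = 2.24×10⁻¹² W, P₂ = 6.31×10⁻¹⁴ W
P_tot = 2.30×10⁻¹² W → 10 log₁₀(P_tot / 10⁻³) = −86.4 dBm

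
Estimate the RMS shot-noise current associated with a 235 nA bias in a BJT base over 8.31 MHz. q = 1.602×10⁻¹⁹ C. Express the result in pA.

I_n = √(2qI·B)
2qI·B = 2 × 1.602×10⁻¹⁹ × 2.35×10⁻⁷ × 8.31×10⁶ = 6.26×10⁻¹⁹ A²
I_n = √(6.26×10⁻¹⁹) = 7.91×10⁻¹⁰ A = 791 pA

791 pA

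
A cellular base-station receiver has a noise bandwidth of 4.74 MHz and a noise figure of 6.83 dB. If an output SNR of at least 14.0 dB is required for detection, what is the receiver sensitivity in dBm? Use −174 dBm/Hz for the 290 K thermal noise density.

Sensitivity = −174 + 10 log₁₀(B) + NF + SNR_min
= −174 + 66.76 + 6.83 + 14.0
= −86.41 dBm → −86.4 dBm

−86.4 dBm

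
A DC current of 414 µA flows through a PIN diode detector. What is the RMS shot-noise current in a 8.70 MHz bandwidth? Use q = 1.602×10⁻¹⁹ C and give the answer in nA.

I_n = √(2qI·B)
2qI·B = 2 × 1.602×10⁻¹⁹ × 4.14×10⁻⁴ × 8.70×10⁶ = 1.15×10⁻¹⁵ A²
I_n = √(1.15×10⁻¹⁵) = 3.40×10⁻⁸ A = 34.0 nA

34.0 nA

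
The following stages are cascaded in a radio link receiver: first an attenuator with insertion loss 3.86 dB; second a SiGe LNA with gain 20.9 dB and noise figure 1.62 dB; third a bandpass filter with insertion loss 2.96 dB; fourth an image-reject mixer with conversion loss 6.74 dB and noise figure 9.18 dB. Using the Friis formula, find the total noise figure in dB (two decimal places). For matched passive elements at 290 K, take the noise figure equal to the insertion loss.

5.84 dB

Convert to linear (a loss of L dB is a gain of −L dB): F_i = 10^(NF_i/10), G_i = 10^(G_i,dB/10)
  Stage 1: F_1 = 10^(3.86/10) = 2.432, G_1 = 10^(−3.86/10) = 0.4111
  Stage 2: F_2 = 10^(1.62/10) = 1.452, G_2 = 10^(20.9/10) = 123.0
  Stage 3: F_3 = 10^(2.96/10) = 1.977, G_3 = 10^(−2.96/10) = 0.5058
  Stage 4: F_4 = 10^(9.18/10) = 8.279, G_4 = 10^(−6.74/10) = 0.2118
Friis cascade:
  F = 2.432 + (1.452 − 1)/0.4111 + (1.977 − 1)/50.58 + (8.279 − 1)/25.59 = 3.836
NF = 10 log₁₀(3.836) = 5.84 dB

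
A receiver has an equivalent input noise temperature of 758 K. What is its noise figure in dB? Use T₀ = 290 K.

F = 1 + T_e/T₀ = 1 + 758/290 = 3.61379
NF = 10 log₁₀(3.61379) = 5.58 dB

5.58 dB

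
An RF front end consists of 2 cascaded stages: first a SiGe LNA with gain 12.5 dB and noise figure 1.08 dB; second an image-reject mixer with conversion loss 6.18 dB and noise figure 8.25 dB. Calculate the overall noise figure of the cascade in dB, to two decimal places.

Convert to linear (a loss of L dB is a gain of −L dB): F_i = 10^(NF_i/10), G_i = 10^(G_i,dB/10)
  Stage 1: F_1 = 10^(1.08/10) = 1.282, G_1 = 10^(12.5/10) = 17.78
  Stage 2: F_2 = 10^(8.25/10) = 6.683, G_2 = 10^(−6.18/10) = 0.2410
Friis cascade:
  F = 1.282 + (6.683 − 1)/17.78 = 1.602
NF = 10 log₁₀(1.602) = 2.05 dB

2.05 dB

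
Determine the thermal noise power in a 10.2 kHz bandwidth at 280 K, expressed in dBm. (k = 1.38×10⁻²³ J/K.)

P_n = kTB = 1.38×10⁻²³ × 280 × 1.02×10⁴ = 3.94×10⁻¹⁷ W
In dBm: 10 log₁₀(3.94×10⁻¹⁷ / 10⁻³) = −134.0 dBm

−134.0 dBm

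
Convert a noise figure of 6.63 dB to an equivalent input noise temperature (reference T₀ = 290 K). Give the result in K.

1045 K

F = 10^(6.63/10) = 4.60257
T_e = (F − 1)·T₀ = (4.60257 − 1) × 290 = 1045 K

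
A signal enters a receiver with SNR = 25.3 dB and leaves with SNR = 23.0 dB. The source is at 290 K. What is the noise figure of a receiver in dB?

2.3 dB

NF (dB) = SNR_in(dB) − SNR_out(dB) when the source is at T₀
NF = 25.3 − 23.0 = 2.3 dB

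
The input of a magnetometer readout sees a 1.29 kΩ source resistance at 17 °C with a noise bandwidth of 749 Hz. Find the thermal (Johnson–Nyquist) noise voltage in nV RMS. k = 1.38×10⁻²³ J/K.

T = 17 °C + 273.15 = 290.15 K
V_n = √(4kTRB)
4kTRB = 4 × 1.38×10⁻²³ × 290.15 × 1.29×10³ × 7.49×10² = 1.55×10⁻¹⁴ V²
V_n = √(1.55×10⁻¹⁴) = 1.24×10⁻⁷ V = 124 nV

124 nV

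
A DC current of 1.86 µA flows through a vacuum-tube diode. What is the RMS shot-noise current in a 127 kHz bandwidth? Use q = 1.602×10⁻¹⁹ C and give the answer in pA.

I_n = √(2qI·B)
2qI·B = 2 × 1.602×10⁻¹⁹ × 1.86×10⁻⁶ × 1.27×10⁵ = 7.57×10⁻²⁰ A²
I_n = √(7.57×10⁻²⁰) = 2.75×10⁻¹⁰ A = 275 pA

275 pA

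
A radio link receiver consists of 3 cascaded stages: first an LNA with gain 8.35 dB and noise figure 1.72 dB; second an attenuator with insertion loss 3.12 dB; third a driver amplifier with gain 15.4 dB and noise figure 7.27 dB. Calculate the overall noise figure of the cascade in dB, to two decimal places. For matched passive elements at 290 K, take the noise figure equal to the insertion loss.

Convert to linear (a loss of L dB is a gain of −L dB): F_i = 10^(NF_i/10), G_i = 10^(G_i,dB/10)
  Stage 1: F_1 = 10^(1.72/10) = 1.486, G_1 = 10^(8.35/10) = 6.839
  Stage 2: F_2 = 10^(3.12/10) = 2.051, G_2 = 10^(−3.12/10) = 0.4875
  Stage 3: F_3 = 10^(7.27/10) = 5.333, G_3 = 10^(15.4/10) = 34.67
Friis cascade:
  F = 1.486 + (2.051 − 1)/6.839 + (5.333 − 1)/3.334 = 2.939
NF = 10 log₁₀(2.939) = 4.68 dB

4.68 dB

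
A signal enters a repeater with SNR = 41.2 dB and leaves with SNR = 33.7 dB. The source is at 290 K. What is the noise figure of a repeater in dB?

7.5 dB

NF (dB) = SNR_in(dB) − SNR_out(dB) when the source is at T₀
NF = 41.2 − 33.7 = 7.5 dB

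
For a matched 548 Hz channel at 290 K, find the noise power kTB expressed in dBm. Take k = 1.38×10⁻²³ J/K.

P_n = kTB = 1.38×10⁻²³ × 290 × 5.48×10² = 2.19×10⁻¹⁸ W
In dBm: 10 log₁₀(2.19×10⁻¹⁸ / 10⁻³) = −146.6 dBm

−146.6 dBm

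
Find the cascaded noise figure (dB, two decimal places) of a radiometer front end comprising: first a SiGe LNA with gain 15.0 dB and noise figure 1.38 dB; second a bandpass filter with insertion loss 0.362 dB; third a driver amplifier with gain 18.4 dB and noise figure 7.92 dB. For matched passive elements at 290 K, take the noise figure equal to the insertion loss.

Convert to linear (a loss of L dB is a gain of −L dB): F_i = 10^(NF_i/10), G_i = 10^(G_i,dB/10)
  Stage 1: F_1 = 10^(1.38/10) = 1.374, G_1 = 10^(15.0/10) = 31.62
  Stage 2: F_2 = 10^(0.362/10) = 1.087, G_2 = 10^(−0.362/10) = 0.9200
  Stage 3: F_3 = 10^(7.92/10) = 6.194, G_3 = 10^(18.4/10) = 69.18
Friis cascade:
  F = 1.374 + (1.087 − 1)/31.62 + (6.194 − 1)/29.09 = 1.555
NF = 10 log₁₀(1.555) = 1.92 dB

1.92 dB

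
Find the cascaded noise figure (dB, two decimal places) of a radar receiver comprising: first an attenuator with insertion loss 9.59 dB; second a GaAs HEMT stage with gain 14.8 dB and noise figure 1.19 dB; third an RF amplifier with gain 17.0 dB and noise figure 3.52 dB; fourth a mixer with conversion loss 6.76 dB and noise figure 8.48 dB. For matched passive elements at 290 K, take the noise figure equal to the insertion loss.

10.93 dB

Convert to linear (a loss of L dB is a gain of −L dB): F_i = 10^(NF_i/10), G_i = 10^(G_i,dB/10)
  Stage 1: F_1 = 10^(9.59/10) = 9.099, G_1 = 10^(−9.59/10) = 0.1099
  Stage 2: F_2 = 10^(1.19/10) = 1.315, G_2 = 10^(14.8/10) = 30.20
  Stage 3: F_3 = 10^(3.52/10) = 2.249, G_3 = 10^(17.0/10) = 50.12
  Stage 4: F_4 = 10^(8.48/10) = 7.047, G_4 = 10^(−6.76/10) = 0.2109
Friis cascade:
  F = 9.099 + (1.315 − 1)/0.1099 + (2.249 − 1)/3.319 + (7.047 − 1)/166.3 = 12.38
NF = 10 log₁₀(12.38) = 10.93 dB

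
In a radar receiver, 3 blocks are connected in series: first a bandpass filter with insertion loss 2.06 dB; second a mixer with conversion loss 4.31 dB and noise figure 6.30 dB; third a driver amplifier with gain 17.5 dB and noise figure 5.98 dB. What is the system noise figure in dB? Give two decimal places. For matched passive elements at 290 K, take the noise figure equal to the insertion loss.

Convert to linear (a loss of L dB is a gain of −L dB): F_i = 10^(NF_i/10), G_i = 10^(G_i,dB/10)
  Stage 1: F_1 = 10^(2.06/10) = 1.607, G_1 = 10^(−2.06/10) = 0.6223
  Stage 2: F_2 = 10^(6.30/10) = 4.266, G_2 = 10^(−4.31/10) = 0.3707
  Stage 3: F_3 = 10^(5.98/10) = 3.963, G_3 = 10^(17.5/10) = 56.23
Friis cascade:
  F = 1.607 + (4.266 − 1)/0.6223 + (3.963 − 1)/0.2307 = 19.70
NF = 10 log₁₀(19.70) = 12.94 dB

12.94 dB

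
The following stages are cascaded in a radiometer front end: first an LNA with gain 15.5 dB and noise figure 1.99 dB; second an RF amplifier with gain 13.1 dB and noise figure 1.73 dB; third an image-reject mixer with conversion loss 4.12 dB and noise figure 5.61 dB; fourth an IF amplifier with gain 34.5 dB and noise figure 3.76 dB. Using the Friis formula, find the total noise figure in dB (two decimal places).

2.05 dB

Convert to linear (a loss of L dB is a gain of −L dB): F_i = 10^(NF_i/10), G_i = 10^(G_i,dB/10)
  Stage 1: F_1 = 10^(1.99/10) = 1.581, G_1 = 10^(15.5/10) = 35.48
  Stage 2: F_2 = 10^(1.73/10) = 1.489, G_2 = 10^(13.1/10) = 20.42
  Stage 3: F_3 = 10^(5.61/10) = 3.639, G_3 = 10^(−4.12/10) = 0.3873
  Stage 4: F_4 = 10^(3.76/10) = 2.377, G_4 = 10^(34.5/10) = 2818
Friis cascade:
  F = 1.581 + (1.489 − 1)/35.48 + (3.639 − 1)/724.4 + (2.377 − 1)/280.5 = 1.604
NF = 10 log₁₀(1.604) = 2.05 dB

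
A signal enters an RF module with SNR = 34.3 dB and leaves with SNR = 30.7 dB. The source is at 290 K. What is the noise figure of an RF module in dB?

NF (dB) = SNR_in(dB) − SNR_out(dB) when the source is at T₀
NF = 34.3 − 30.7 = 3.6 dB

3.6 dB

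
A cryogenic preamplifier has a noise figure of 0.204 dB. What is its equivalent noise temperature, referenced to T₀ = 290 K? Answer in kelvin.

13.9 K

F = 10^(0.204/10) = 1.04809
T_e = (F − 1)·T₀ = (1.04809 − 1) × 290 = 13.9 K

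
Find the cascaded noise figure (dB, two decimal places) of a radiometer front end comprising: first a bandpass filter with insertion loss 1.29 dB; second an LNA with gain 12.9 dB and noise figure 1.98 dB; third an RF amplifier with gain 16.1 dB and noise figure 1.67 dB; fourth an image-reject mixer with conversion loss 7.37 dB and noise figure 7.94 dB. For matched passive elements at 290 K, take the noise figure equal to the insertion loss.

3.35 dB

Convert to linear (a loss of L dB is a gain of −L dB): F_i = 10^(NF_i/10), G_i = 10^(G_i,dB/10)
  Stage 1: F_1 = 10^(1.29/10) = 1.346, G_1 = 10^(−1.29/10) = 0.7430
  Stage 2: F_2 = 10^(1.98/10) = 1.578, G_2 = 10^(12.9/10) = 19.50
  Stage 3: F_3 = 10^(1.67/10) = 1.469, G_3 = 10^(16.1/10) = 40.74
  Stage 4: F_4 = 10^(7.94/10) = 6.223, G_4 = 10^(−7.37/10) = 0.1832
Friis cascade:
  F = 1.346 + (1.578 − 1)/0.7430 + (1.469 − 1)/14.49 + (6.223 − 1)/590.2 = 2.164
NF = 10 log₁₀(2.164) = 3.35 dB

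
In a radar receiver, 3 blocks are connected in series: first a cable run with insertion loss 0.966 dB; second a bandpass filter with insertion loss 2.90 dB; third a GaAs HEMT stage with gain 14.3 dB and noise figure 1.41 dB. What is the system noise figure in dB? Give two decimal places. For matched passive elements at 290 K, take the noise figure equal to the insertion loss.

5.28 dB

Convert to linear (a loss of L dB is a gain of −L dB): F_i = 10^(NF_i/10), G_i = 10^(G_i,dB/10)
  Stage 1: F_1 = 10^(0.966/10) = 1.249, G_1 = 10^(−0.966/10) = 0.8006
  Stage 2: F_2 = 10^(2.90/10) = 1.950, G_2 = 10^(−2.90/10) = 0.5129
  Stage 3: F_3 = 10^(1.41/10) = 1.384, G_3 = 10^(14.3/10) = 26.92
Friis cascade:
  F = 1.249 + (1.950 − 1)/0.8006 + (1.384 − 1)/0.4106 = 3.370
NF = 10 log₁₀(3.370) = 5.28 dB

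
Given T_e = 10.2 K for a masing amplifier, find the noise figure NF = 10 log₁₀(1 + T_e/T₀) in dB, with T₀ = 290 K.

0.150 dB

F = 1 + T_e/T₀ = 1 + 10.2/290 = 1.03517
NF = 10 log₁₀(1.03517) = 0.150 dB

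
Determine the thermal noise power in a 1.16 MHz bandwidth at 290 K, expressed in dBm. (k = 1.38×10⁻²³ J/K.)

P_n = kTB = 1.38×10⁻²³ × 290 × 1.16×10⁶ = 4.64×10⁻¹⁵ W
In dBm: 10 log₁₀(4.64×10⁻¹⁵ / 10⁻³) = −113.3 dBm

−113.3 dBm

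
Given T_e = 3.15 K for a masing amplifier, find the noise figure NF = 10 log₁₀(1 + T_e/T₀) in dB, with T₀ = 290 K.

F = 1 + T_e/T₀ = 1 + 3.15/290 = 1.01086
NF = 10 log₁₀(1.01086) = 0.047 dB

0.047 dB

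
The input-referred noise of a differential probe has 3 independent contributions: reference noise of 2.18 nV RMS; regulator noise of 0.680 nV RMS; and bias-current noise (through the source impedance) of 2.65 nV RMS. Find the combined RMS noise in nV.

3.50 nV

Uncorrelated sources add in power (mean-square): V_tot = √(ΣV_i²)
V_tot = √[(2.18×10⁻⁹)² + (6.80×10⁻¹⁰)² + (2.65×10⁻⁹)²] = 3.50×10⁻⁹ V = 3.50 nV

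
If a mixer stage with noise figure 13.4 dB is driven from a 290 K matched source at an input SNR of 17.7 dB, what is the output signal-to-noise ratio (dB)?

4.3 dB

By definition F = SNR_in/SNR_out, so in dB: SNR_out = SNR_in − NF
SNR_out = 17.7 − 13.4 = 4.3 dB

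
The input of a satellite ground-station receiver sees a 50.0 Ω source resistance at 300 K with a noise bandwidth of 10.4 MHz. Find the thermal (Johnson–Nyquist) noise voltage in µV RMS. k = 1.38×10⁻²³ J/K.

V_n = √(4kTRB)
4kTRB = 4 × 1.38×10⁻²³ × 300 × 5.00×10¹ × 1.04×10⁷ = 8.61×10⁻¹² V²
V_n = √(8.61×10⁻¹²) = 2.93×10⁻⁶ V = 2.93 µV

2.93 µV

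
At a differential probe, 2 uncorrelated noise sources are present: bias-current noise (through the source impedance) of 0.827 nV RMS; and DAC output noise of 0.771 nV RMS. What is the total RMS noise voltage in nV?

1.13 nV

Uncorrelated sources add in power (mean-square): V_tot = √(ΣV_i²)
V_tot = √[(8.27×10⁻¹⁰)² + (7.71×10⁻¹⁰)²] = 1.13×10⁻⁹ V = 1.13 nV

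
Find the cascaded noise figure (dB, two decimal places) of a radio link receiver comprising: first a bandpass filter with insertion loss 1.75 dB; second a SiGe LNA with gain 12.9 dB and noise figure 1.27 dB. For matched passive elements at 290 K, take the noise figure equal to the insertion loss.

3.02 dB

Convert to linear (a loss of L dB is a gain of −L dB): F_i = 10^(NF_i/10), G_i = 10^(G_i,dB/10)
  Stage 1: F_1 = 10^(1.75/10) = 1.496, G_1 = 10^(−1.75/10) = 0.6683
  Stage 2: F_2 = 10^(1.27/10) = 1.340, G_2 = 10^(12.9/10) = 19.50
Friis cascade:
  F = 1.496 + (1.340 − 1)/0.6683 = 2.004
NF = 10 log₁₀(2.004) = 3.02 dB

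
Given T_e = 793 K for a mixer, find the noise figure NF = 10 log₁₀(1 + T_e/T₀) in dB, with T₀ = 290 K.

5.72 dB

F = 1 + T_e/T₀ = 1 + 793/290 = 3.73448
NF = 10 log₁₀(3.73448) = 5.72 dB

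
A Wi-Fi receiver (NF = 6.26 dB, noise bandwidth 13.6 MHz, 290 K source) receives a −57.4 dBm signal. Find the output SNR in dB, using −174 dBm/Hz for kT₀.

39.0 dB

Noise floor: N = −174 + 10 log₁₀(B) + NF
10 log₁₀(1.36×10⁷) = 71.34 dB
N = −174 + 71.34 + 6.26 = −96.40 dBm
SNR = P_sig − N = −57.4 − (−96.40) = 39.00 dB → 39.0 dB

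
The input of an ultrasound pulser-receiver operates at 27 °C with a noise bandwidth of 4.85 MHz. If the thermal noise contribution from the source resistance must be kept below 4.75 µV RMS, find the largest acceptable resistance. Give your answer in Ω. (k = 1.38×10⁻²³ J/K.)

281 Ω

T = 27 °C + 273.15 = 300.15 K
Johnson–Nyquist: V_n = √(4kTRB) ⇒ R = V_n² / (4kTB)
4kTB = 4 × 1.38×10⁻²³ × 300.15 × 4.85×10⁶ = 8.04×10⁻¹⁴
R = (4.75×10⁻⁶)² / 8.04×10⁻¹⁴ = 2.81×10² Ω = 281 Ω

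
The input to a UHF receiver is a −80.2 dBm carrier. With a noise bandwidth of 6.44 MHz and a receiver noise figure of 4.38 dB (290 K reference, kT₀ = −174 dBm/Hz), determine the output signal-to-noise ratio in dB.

21.3 dB

Noise floor: N = −174 + 10 log₁₀(B) + NF
10 log₁₀(6.44×10⁶) = 68.09 dB
N = −174 + 68.09 + 4.38 = −101.53 dBm
SNR = P_sig − N = −80.2 − (−101.53) = 21.33 dB → 21.3 dB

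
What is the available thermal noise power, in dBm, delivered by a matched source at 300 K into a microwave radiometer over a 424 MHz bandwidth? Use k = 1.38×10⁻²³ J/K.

−87.6 dBm

P_n = kTB = 1.38×10⁻²³ × 300 × 4.24×10⁸ = 1.76×10⁻¹² W
In dBm: 10 log₁₀(1.76×10⁻¹² / 10⁻³) = −87.6 dBm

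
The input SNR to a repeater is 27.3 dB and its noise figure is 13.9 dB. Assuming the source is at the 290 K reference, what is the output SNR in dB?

By definition F = SNR_in/SNR_out, so in dB: SNR_out = SNR_in − NF
SNR_out = 27.3 − 13.9 = 13.4 dB

13.4 dB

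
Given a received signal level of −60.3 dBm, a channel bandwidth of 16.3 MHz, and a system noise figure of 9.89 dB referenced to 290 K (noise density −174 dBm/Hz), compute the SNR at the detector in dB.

Noise floor: N = −174 + 10 log₁₀(B) + NF
10 log₁₀(1.63×10⁷) = 72.12 dB
N = −174 + 72.12 + 9.89 = −91.99 dBm
SNR = P_sig − N = −60.3 − (−91.99) = 31.69 dB → 31.7 dB

31.7 dB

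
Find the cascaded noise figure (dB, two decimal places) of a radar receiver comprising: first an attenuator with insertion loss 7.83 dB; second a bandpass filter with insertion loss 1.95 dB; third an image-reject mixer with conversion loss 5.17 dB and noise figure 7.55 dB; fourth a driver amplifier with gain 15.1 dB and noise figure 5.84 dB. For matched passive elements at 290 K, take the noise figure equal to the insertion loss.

Convert to linear (a loss of L dB is a gain of −L dB): F_i = 10^(NF_i/10), G_i = 10^(G_i,dB/10)
  Stage 1: F_1 = 10^(7.83/10) = 6.067, G_1 = 10^(−7.83/10) = 0.1648
  Stage 2: F_2 = 10^(1.95/10) = 1.567, G_2 = 10^(−1.95/10) = 0.6383
  Stage 3: F_3 = 10^(7.55/10) = 5.689, G_3 = 10^(−5.17/10) = 0.3041
  Stage 4: F_4 = 10^(5.84/10) = 3.837, G_4 = 10^(15.1/10) = 32.36
Friis cascade:
  F = 6.067 + (1.567 − 1)/0.1648 + (5.689 − 1)/0.1052 + (3.837 − 1)/0.03199 = 142.8
NF = 10 log₁₀(142.8) = 21.55 dB

21.55 dB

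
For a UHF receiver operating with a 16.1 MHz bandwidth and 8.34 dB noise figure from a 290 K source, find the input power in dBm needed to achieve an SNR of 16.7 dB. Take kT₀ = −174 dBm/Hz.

Sensitivity = −174 + 10 log₁₀(B) + NF + SNR_min
= −174 + 72.07 + 8.34 + 16.7
= −76.89 dBm → −76.9 dBm

−76.9 dBm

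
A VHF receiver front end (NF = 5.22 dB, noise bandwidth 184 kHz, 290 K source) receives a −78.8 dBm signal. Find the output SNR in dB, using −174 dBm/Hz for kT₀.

37.3 dB

Noise floor: N = −174 + 10 log₁₀(B) + NF
10 log₁₀(1.84×10⁵) = 52.65 dB
N = −174 + 52.65 + 5.22 = −116.13 dBm
SNR = P_sig − N = −78.8 − (−116.13) = 37.33 dB → 37.3 dB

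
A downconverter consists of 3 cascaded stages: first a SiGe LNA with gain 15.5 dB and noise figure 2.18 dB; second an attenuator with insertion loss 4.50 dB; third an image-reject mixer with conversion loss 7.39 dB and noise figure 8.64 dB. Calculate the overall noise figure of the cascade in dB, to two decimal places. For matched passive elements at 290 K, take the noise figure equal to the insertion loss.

3.43 dB

Convert to linear (a loss of L dB is a gain of −L dB): F_i = 10^(NF_i/10), G_i = 10^(G_i,dB/10)
  Stage 1: F_1 = 10^(2.18/10) = 1.652, G_1 = 10^(15.5/10) = 35.48
  Stage 2: F_2 = 10^(4.50/10) = 2.818, G_2 = 10^(−4.50/10) = 0.3548
  Stage 3: F_3 = 10^(8.64/10) = 7.311, G_3 = 10^(−7.39/10) = 0.1824
Friis cascade:
  F = 1.652 + (2.818 − 1)/35.48 + (7.311 − 1)/12.59 = 2.205
NF = 10 log₁₀(2.205) = 3.43 dB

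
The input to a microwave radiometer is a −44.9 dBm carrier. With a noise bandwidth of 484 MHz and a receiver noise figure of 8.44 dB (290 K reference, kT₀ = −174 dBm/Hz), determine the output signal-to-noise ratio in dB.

Noise floor: N = −174 + 10 log₁₀(B) + NF
10 log₁₀(4.84×10⁸) = 86.85 dB
N = −174 + 86.85 + 8.44 = −78.71 dBm
SNR = P_sig − N = −44.9 − (−78.71) = 33.81 dB → 33.8 dB

33.8 dB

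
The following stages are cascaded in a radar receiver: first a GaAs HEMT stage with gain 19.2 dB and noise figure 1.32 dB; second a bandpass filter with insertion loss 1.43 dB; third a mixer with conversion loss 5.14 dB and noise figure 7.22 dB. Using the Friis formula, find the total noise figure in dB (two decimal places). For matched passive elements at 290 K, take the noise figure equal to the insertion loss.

Convert to linear (a loss of L dB is a gain of −L dB): F_i = 10^(NF_i/10), G_i = 10^(G_i,dB/10)
  Stage 1: F_1 = 10^(1.32/10) = 1.355, G_1 = 10^(19.2/10) = 83.18
  Stage 2: F_2 = 10^(1.43/10) = 1.390, G_2 = 10^(−1.43/10) = 0.7194
  Stage 3: F_3 = 10^(7.22/10) = 5.272, G_3 = 10^(−5.14/10) = 0.3062
Friis cascade:
  F = 1.355 + (1.390 − 1)/83.18 + (5.272 − 1)/59.84 = 1.431
NF = 10 log₁₀(1.431) = 1.56 dB

1.56 dB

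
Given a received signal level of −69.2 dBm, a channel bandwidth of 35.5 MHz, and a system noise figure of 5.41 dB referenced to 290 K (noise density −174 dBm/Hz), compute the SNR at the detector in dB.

23.9 dB

Noise floor: N = −174 + 10 log₁₀(B) + NF
10 log₁₀(3.55×10⁷) = 75.5 dB
N = −174 + 75.5 + 5.41 = −93.09 dBm
SNR = P_sig − N = −69.2 − (−93.09) = 23.89 dB → 23.9 dB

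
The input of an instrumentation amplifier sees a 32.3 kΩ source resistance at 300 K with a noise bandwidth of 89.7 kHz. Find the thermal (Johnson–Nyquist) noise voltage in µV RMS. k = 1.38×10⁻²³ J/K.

V_n = √(4kTRB)
4kTRB = 4 × 1.38×10⁻²³ × 300 × 3.23×10⁴ × 8.97×10⁴ = 4.80×10⁻¹¹ V²
V_n = √(4.80×10⁻¹¹) = 6.93×10⁻⁶ V = 6.93 µV

6.93 µV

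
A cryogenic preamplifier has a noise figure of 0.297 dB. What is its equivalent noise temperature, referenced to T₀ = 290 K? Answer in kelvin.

F = 10^(0.297/10) = 1.07078
T_e = (F − 1)·T₀ = (1.07078 − 1) × 290 = 20.5 K

20.5 K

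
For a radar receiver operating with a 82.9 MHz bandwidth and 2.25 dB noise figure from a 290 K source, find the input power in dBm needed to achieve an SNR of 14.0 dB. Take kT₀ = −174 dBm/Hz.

Sensitivity = −174 + 10 log₁₀(B) + NF + SNR_min
= −174 + 79.19 + 2.25 + 14.0
= −78.56 dBm → −78.6 dBm

−78.6 dBm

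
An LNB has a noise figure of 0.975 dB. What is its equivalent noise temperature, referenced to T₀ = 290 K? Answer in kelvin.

F = 10^(0.975/10) = 1.2517
T_e = (F − 1)·T₀ = (1.2517 − 1) × 290 = 73.0 K

73.0 K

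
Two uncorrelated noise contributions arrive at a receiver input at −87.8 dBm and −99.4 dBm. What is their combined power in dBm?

Convert to linear, add, convert back:
P₁ = 1.66×10⁻¹² W, P₂ = 1.15×10⁻¹³ W
P_tot = 1.77×10⁻¹² W → 10 log₁₀(P_tot / 10⁻³) = −87.5 dBm

−87.5 dBm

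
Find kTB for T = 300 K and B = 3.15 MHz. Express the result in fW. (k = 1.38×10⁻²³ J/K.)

P_n = kTB = 1.38×10⁻²³ × 300 × 3.15×10⁶ = 1.30×10⁻¹⁴ W = 13.0 fW

13.0 fW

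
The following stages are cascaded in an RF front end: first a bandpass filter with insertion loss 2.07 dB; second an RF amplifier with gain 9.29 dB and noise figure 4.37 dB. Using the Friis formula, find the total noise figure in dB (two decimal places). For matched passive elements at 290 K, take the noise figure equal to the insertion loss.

Convert to linear (a loss of L dB is a gain of −L dB): F_i = 10^(NF_i/10), G_i = 10^(G_i,dB/10)
  Stage 1: F_1 = 10^(2.07/10) = 1.611, G_1 = 10^(−2.07/10) = 0.6209
  Stage 2: F_2 = 10^(4.37/10) = 2.735, G_2 = 10^(9.29/10) = 8.492
Friis cascade:
  F = 1.611 + (2.735 − 1)/0.6209 = 4.406
NF = 10 log₁₀(4.406) = 6.44 dB

6.44 dB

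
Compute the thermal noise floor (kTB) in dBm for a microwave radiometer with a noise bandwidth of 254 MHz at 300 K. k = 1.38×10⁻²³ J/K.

P_n = kTB = 1.38×10⁻²³ × 300 × 2.54×10⁸ = 1.05×10⁻¹² W
In dBm: 10 log₁₀(1.05×10⁻¹² / 10⁻³) = −89.8 dBm

−89.8 dBm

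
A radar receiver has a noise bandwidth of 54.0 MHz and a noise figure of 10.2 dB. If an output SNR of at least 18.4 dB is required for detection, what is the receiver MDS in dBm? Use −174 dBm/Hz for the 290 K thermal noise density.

Sensitivity = −174 + 10 log₁₀(B) + NF + SNR_min
= −174 + 77.32 + 10.2 + 18.4
= −68.08 dBm → −68.1 dBm

−68.1 dBm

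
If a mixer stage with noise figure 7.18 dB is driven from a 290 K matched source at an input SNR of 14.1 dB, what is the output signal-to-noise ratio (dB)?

By definition F = SNR_in/SNR_out, so in dB: SNR_out = SNR_in − NF
SNR_out = 14.1 − 7.18 = 6.92 dB

6.92 dB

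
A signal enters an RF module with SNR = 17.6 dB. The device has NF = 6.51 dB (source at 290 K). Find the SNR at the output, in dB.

By definition F = SNR_in/SNR_out, so in dB: SNR_out = SNR_in − NF
SNR_out = 17.6 − 6.51 = 11.09 dB

11.09 dB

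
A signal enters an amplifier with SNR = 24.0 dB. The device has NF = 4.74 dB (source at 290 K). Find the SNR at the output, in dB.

By definition F = SNR_in/SNR_out, so in dB: SNR_out = SNR_in − NF
SNR_out = 24.0 − 4.74 = 19.26 dB

19.26 dB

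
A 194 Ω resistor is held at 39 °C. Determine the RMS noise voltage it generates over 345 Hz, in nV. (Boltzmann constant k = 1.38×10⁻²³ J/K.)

34.0 nV

T = 39 °C + 273.15 = 312.15 K
V_n = √(4kTRB)
4kTRB = 4 × 1.38×10⁻²³ × 312.15 × 1.94×10² × 3.45×10² = 1.15×10⁻¹⁵ V²
V_n = √(1.15×10⁻¹⁵) = 3.40×10⁻⁸ V = 34.0 nV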